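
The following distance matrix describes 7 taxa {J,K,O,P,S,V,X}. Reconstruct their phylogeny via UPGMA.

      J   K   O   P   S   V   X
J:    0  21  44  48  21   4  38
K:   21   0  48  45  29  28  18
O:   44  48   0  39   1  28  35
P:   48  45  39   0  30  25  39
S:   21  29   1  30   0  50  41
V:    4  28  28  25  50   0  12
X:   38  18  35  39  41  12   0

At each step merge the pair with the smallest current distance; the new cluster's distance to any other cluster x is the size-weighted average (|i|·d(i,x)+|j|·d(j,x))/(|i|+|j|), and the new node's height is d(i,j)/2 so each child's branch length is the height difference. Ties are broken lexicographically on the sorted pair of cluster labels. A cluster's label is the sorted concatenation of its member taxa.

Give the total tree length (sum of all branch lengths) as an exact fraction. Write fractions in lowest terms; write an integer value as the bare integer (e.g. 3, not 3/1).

631/8

iteration 1: select O,S (d=1); attach at lengths (1/2, 1/2); label the merged cluster OS
  updated: d(J,OS)=65/2, d(K,OS)=77/2, d(OS,P)=69/2, d(OS,V)=39, d(OS,X)=38
iteration 2: select J,V (d=4); attach at lengths (2, 2); label the merged cluster JV
  updated: d(JV,K)=49/2, d(JV,OS)=143/4, d(JV,P)=73/2, d(JV,X)=25
iteration 3: select K,X (d=18); attach at lengths (9, 9); label the merged cluster KX
  updated: d(JV,KX)=99/4, d(KX,OS)=153/4, d(KX,P)=42
iteration 4: select JV,KX (d=99/4); attach at lengths (83/8, 27/8); label the merged cluster JKVX
  updated: d(JKVX,OS)=37, d(JKVX,P)=157/4
iteration 5: select OS,P (d=69/2); attach at lengths (67/4, 69/4); label the merged cluster OPS
  updated: d(JKVX,OPS)=151/4
iteration 6: select JKVX,OPS (d=151/4); attach at lengths (13/2, 13/8); label the merged cluster JKOPSVX
final tree: (((J:2,V:2):83/8,(K:9,X:9):27/8):13/2,((O:1/2,S:1/2):67/4,P:69/4):13/8)
total length: 631/8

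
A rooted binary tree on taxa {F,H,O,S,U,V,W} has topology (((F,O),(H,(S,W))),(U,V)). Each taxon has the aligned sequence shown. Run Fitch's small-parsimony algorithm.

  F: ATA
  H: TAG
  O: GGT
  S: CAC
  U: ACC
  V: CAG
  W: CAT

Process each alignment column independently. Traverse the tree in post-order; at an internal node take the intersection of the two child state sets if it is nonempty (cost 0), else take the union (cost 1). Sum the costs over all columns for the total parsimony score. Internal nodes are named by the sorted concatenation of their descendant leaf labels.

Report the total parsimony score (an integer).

FO@0: {A} ∪ {G} = {A,G} (union, +1)
SW@0: {C} ∩ {C} = {C} (intersection, +0)
HSW@0: {T} ∪ {C} = {C,T} (union, +1)
FHOSW@0: {A,G} ∪ {C,T} = {A,C,G,T} (union, +1)
UV@0: {A} ∪ {C} = {A,C} (union, +1)
FHOSUVW@0: {A,C,G,T} ∩ {A,C} = {A,C} (intersection, +0)
FO@1: {T} ∪ {G} = {G,T} (union, +1)
SW@1: {A} ∩ {A} = {A} (intersection, +0)
HSW@1: {A} ∩ {A} = {A} (intersection, +0)
FHOSW@1: {G,T} ∪ {A} = {A,G,T} (union, +1)
UV@1: {C} ∪ {A} = {A,C} (union, +1)
FHOSUVW@1: {A,G,T} ∩ {A,C} = {A} (intersection, +0)
FO@2: {A} ∪ {T} = {A,T} (union, +1)
SW@2: {C} ∪ {T} = {C,T} (union, +1)
HSW@2: {G} ∪ {C,T} = {C,G,T} (union, +1)
FHOSW@2: {A,T} ∩ {C,G,T} = {T} (intersection, +0)
UV@2: {C} ∪ {G} = {C,G} (union, +1)
FHOSUVW@2: {T} ∪ {C,G} = {C,G,T} (union, +1)
per-site changes: [4, 3, 5]; total = 12

12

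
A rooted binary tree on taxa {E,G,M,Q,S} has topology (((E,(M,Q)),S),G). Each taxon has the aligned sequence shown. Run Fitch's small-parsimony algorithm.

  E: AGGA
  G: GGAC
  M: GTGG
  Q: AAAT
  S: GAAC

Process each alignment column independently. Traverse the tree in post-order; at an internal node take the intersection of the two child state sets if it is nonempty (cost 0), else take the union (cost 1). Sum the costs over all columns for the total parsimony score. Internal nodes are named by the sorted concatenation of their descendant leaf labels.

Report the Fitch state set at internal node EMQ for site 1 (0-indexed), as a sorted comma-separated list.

MQ@0: {G} ∪ {A} = {A,G} (union, +1)
EMQ@0: {A} ∩ {A,G} = {A} (intersection, +0)
EMQS@0: {A} ∪ {G} = {A,G} (union, +1)
EGMQS@0: {A,G} ∩ {G} = {G} (intersection, +0)
MQ@1: {T} ∪ {A} = {A,T} (union, +1)
EMQ@1: {G} ∪ {A,T} = {A,G,T} (union, +1)
EMQS@1: {A,G,T} ∩ {A} = {A} (intersection, +0)
EGMQS@1: {A} ∪ {G} = {A,G} (union, +1)
MQ@2: {G} ∪ {A} = {A,G} (union, +1)
EMQ@2: {G} ∩ {A,G} = {G} (intersection, +0)
EMQS@2: {G} ∪ {A} = {A,G} (union, +1)
EGMQS@2: {A,G} ∩ {A} = {A} (intersection, +0)
MQ@3: {G} ∪ {T} = {G,T} (union, +1)
EMQ@3: {A} ∪ {G,T} = {A,G,T} (union, +1)
EMQS@3: {A,G,T} ∪ {C} = {A,C,G,T} (union, +1)
EGMQS@3: {A,C,G,T} ∩ {C} = {C} (intersection, +0)
per-site changes: [2, 3, 2, 3]; total = 10

A,G,T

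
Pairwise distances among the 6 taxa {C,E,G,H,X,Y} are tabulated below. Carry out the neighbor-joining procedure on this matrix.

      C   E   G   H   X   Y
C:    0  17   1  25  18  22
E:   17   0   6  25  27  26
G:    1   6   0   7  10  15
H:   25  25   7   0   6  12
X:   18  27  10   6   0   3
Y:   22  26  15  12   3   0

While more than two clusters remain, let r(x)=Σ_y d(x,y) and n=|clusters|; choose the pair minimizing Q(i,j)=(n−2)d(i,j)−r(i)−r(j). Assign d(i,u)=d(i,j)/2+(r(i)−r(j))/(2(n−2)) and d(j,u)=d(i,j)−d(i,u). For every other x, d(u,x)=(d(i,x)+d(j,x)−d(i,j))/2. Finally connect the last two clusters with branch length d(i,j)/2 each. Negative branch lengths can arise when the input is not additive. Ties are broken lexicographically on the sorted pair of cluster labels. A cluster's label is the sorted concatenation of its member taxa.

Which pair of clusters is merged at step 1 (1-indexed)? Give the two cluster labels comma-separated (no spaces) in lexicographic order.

X,Y

1. join X+Y (d=3, Q=-130) ⇒ XY; edges |X|=-1/4, |Y|=13/4
  updated: d(C,XY)=37/2, d(E,XY)=25, d(G,XY)=11, d(H,XY)=15/2
2. join H+XY (d=15/2, Q=-104) ⇒ HXY; edges |H|=25/6, |XY|=10/3
  updated: d(C,HXY)=18, d(E,HXY)=85/4, d(G,HXY)=21/4
3. join C+E (d=17, Q=-185/4) ⇒ CE; edges |C|=103/16, |E|=169/16
  updated: d(CE,G)=-5, d(CE,HXY)=89/8
4. join CE+G (d=-5, Q=-91/8) ⇒ CEG; edges |CE|=7/16, |G|=-87/16
  updated: d(CEG,HXY)=171/16
5. join CEG+HXY (d=171/16) ⇒ CEGHXY; edges |CEG|=171/32, |HXY|=171/32
final tree: (((C:103/16,E:169/16):7/16,G:-87/16):171/32,(H:25/6,(X:-1/4,Y:13/4):10/3):171/32)
total length: 531/16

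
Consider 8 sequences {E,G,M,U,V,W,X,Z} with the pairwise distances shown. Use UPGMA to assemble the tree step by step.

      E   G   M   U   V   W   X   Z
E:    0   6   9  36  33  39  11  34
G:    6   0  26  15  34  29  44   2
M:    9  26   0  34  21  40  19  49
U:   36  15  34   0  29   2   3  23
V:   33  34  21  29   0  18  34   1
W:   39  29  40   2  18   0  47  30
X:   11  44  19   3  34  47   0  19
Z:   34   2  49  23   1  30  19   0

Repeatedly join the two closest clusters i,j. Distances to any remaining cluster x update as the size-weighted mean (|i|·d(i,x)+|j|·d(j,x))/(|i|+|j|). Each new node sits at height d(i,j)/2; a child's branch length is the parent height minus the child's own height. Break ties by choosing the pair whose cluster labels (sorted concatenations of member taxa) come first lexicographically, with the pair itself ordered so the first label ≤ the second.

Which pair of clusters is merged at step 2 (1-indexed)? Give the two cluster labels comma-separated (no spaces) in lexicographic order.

U,W

iteration 1: select V,Z (d=1); attach at lengths (1/2, 1/2); label the merged cluster VZ
  updated: d(E,VZ)=67/2, d(G,VZ)=18, d(M,VZ)=35, d(U,VZ)=26, d(VZ,W)=24, d(VZ,X)=53/2
iteration 2: select U,W (d=2); attach at lengths (1, 1); label the merged cluster UW
  updated: d(E,UW)=75/2, d(G,UW)=22, d(M,UW)=37, d(UW,VZ)=25, d(UW,X)=25
iteration 3: select E,G (d=6); attach at lengths (3, 3); label the merged cluster EG
  updated: d(EG,M)=35/2, d(EG,UW)=119/4, d(EG,VZ)=103/4, d(EG,X)=55/2
iteration 4: select EG,M (d=35/2); attach at lengths (23/4, 35/4); label the merged cluster EGM
  updated: d(EGM,UW)=193/6, d(EGM,VZ)=173/6, d(EGM,X)=74/3
iteration 5: select EGM,X (d=74/3); attach at lengths (43/12, 37/3); label the merged cluster EGMX
  updated: d(EGMX,UW)=243/8, d(EGMX,VZ)=113/4
iteration 6: select UW,VZ (d=25); attach at lengths (23/2, 12); label the merged cluster UVWZ
  updated: d(EGMX,UVWZ)=469/16
iteration 7: select EGMX,UVWZ (d=469/16); attach at lengths (223/96, 69/32); label the merged cluster EGMUVWXZ
final tree: ((((E:3,G:3):23/4,M:35/4):43/12,X:37/3):223/96,((U:1,W:1):23/2,(V:1/2,Z:1/2):12):69/32)
total length: 3235/48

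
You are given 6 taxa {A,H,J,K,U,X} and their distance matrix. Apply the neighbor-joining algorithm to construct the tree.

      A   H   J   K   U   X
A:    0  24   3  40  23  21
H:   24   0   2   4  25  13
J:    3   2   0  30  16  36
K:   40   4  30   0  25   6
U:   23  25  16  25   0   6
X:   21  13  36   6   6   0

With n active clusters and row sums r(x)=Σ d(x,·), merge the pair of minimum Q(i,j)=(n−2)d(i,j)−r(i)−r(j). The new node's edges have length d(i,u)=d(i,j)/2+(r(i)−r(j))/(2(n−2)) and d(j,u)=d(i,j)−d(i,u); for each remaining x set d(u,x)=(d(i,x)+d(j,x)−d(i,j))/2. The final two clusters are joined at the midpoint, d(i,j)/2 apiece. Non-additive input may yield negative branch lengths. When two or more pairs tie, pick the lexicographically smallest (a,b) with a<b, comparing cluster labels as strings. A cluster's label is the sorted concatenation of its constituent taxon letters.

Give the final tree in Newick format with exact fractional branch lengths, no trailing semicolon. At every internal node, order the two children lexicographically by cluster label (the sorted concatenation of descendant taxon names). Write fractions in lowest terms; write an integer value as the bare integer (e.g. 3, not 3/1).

iteration 1: select A,J (d=3, Q=-186); attach at lengths (9/2, -3/2); label the merged cluster AJ
  updated: d(AJ,H)=23/2, d(AJ,K)=67/2, d(AJ,U)=18, d(AJ,X)=27
iteration 2: select AJ,U (d=18, Q=-110); attach at lengths (35/3, 19/3); label the merged cluster AJU
  updated: d(AJU,H)=37/4, d(AJU,K)=81/4, d(AJU,X)=15/2
iteration 3: select AJU,X (d=15/2, Q=-97/2); attach at lengths (51/8, 9/8); label the merged cluster AJUX
  updated: d(AJUX,H)=59/8, d(AJUX,K)=75/8
iteration 4: select AJUX,H (d=59/8, Q=-83/4); attach at lengths (51/8, 1); label the merged cluster AHJUX
  updated: d(AHJUX,K)=3
iteration 5: select AHJUX,K (d=3); attach at lengths (3/2, 3/2); label the merged cluster AHJKUX
final tree: (((((A:9/2,J:-3/2):35/3,U:19/3):51/8,X:9/8):51/8,H:1):3/2,K:3/2)
total length: 311/8

(((((A:9/2,J:-3/2):35/3,U:19/3):51/8,X:9/8):51/8,H:1):3/2,K:3/2)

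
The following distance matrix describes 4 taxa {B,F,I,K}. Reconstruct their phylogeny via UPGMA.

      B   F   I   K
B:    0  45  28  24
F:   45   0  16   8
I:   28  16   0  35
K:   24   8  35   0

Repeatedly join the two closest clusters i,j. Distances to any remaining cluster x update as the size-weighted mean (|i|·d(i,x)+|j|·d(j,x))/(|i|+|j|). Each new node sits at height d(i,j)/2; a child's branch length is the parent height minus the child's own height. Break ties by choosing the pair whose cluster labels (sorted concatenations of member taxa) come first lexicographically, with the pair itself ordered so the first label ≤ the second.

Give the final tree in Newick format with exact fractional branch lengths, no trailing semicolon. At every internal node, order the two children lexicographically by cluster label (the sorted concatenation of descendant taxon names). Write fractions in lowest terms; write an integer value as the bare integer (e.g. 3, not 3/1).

(B:97/6,((F:4,K:4):35/4,I:51/4):41/12)

step 1: merge (F,K) at d=8; branch lengths F→4, K→4; new cluster FK
  updated: d(B,FK)=69/2, d(FK,I)=51/2
step 2: merge (FK,I) at d=51/2; branch lengths FK→35/4, I→51/4; new cluster FIK
  updated: d(B,FIK)=97/3
step 3: merge (B,FIK) at d=97/3; branch lengths B→97/6, FIK→41/12; new cluster BFIK
final tree: (B:97/6,((F:4,K:4):35/4,I:51/4):41/12)
total length: 589/12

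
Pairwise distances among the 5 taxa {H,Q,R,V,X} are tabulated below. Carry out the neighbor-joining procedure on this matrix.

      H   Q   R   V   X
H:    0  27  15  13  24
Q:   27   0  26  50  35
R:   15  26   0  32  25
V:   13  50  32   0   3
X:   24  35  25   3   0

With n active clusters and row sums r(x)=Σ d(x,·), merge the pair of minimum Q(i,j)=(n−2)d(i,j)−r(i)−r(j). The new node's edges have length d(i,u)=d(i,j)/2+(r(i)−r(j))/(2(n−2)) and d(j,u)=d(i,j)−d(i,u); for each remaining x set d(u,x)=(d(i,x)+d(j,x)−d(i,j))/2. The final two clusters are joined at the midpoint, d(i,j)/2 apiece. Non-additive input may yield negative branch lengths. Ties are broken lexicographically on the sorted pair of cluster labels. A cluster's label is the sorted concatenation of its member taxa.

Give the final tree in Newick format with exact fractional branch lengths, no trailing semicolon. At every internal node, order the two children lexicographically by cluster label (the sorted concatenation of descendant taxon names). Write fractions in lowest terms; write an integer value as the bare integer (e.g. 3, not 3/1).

(((H:2,(V:10/3,X:-1/3):15):6,Q:39/2):13/4,R:13/4)

iteration 1: select V,X (d=3, Q=-176); attach at lengths (10/3, -1/3); label the merged cluster VX
  updated: d(H,VX)=17, d(Q,VX)=41, d(R,VX)=27
iteration 2: select H,VX (d=17, Q=-110); attach at lengths (2, 15); label the merged cluster HVX
  updated: d(HVX,Q)=51/2, d(HVX,R)=25/2
iteration 3: select HVX,Q (d=51/2, Q=-64); attach at lengths (6, 39/2); label the merged cluster HQVX
  updated: d(HQVX,R)=13/2
iteration 4: select HQVX,R (d=13/2); attach at lengths (13/4, 13/4); label the merged cluster HQRVX
final tree: (((H:2,(V:10/3,X:-1/3):15):6,Q:39/2):13/4,R:13/4)
total length: 52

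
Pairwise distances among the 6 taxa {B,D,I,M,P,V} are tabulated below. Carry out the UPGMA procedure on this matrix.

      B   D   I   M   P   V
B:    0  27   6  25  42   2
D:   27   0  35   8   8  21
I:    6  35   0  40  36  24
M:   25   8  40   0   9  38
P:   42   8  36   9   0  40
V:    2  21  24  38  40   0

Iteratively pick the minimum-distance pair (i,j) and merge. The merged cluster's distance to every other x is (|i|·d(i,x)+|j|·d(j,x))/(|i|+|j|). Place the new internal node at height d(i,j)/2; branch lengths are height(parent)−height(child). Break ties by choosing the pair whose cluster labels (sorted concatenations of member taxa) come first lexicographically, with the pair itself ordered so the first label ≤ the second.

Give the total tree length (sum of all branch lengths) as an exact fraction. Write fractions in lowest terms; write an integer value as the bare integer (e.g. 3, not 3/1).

iteration 1: select B,V (d=2); attach at lengths (1, 1); label the merged cluster BV
  updated: d(BV,D)=24, d(BV,I)=15, d(BV,M)=63/2, d(BV,P)=41
iteration 2: select D,M (d=8); attach at lengths (4, 4); label the merged cluster DM
  updated: d(BV,DM)=111/4, d(DM,I)=75/2, d(DM,P)=17/2
iteration 3: select DM,P (d=17/2); attach at lengths (1/4, 17/4); label the merged cluster DMP
  updated: d(BV,DMP)=193/6, d(DMP,I)=37
iteration 4: select BV,I (d=15); attach at lengths (13/2, 15/2); label the merged cluster BIV
  updated: d(BIV,DMP)=304/9
iteration 5: select BIV,DMP (d=304/9); attach at lengths (169/18, 455/36); label the merged cluster BDIMPV
final tree: (((B:1,V:1):13/2,I:15/2):169/18,((D:4,M:4):1/4,P:17/4):455/36)
total length: 1819/36

1819/36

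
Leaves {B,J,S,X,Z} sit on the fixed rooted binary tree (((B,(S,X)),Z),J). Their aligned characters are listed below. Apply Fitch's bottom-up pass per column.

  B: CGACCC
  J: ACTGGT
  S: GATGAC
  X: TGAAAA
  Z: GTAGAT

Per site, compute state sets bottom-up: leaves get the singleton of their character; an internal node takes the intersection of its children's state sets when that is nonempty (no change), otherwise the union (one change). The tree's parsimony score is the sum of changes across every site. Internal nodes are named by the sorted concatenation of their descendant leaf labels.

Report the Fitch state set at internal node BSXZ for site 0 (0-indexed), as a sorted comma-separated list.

[col 0] SX: children S:{G}, X:{T} ∪→ {G,T}; cost 1
[col 0] BSX: children B:{C}, SX:{G,T} ∪→ {C,G,T}; cost 1
[col 0] BSXZ: children BSX:{C,G,T}, Z:{G} ∩→ {G}; cost 0
[col 0] BJSXZ: children BSXZ:{G}, J:{A} ∪→ {A,G}; cost 1
[col 1] SX: children S:{A}, X:{G} ∪→ {A,G}; cost 1
[col 1] BSX: children B:{G}, SX:{A,G} ∩→ {G}; cost 0
[col 1] BSXZ: children BSX:{G}, Z:{T} ∪→ {G,T}; cost 1
[col 1] BJSXZ: children BSXZ:{G,T}, J:{C} ∪→ {C,G,T}; cost 1
[col 2] SX: children S:{T}, X:{A} ∪→ {A,T}; cost 1
[col 2] BSX: children B:{A}, SX:{A,T} ∩→ {A}; cost 0
[col 2] BSXZ: children BSX:{A}, Z:{A} ∩→ {A}; cost 0
[col 2] BJSXZ: children BSXZ:{A}, J:{T} ∪→ {A,T}; cost 1
[col 3] SX: children S:{G}, X:{A} ∪→ {A,G}; cost 1
[col 3] BSX: children B:{C}, SX:{A,G} ∪→ {A,C,G}; cost 1
[col 3] BSXZ: children BSX:{A,C,G}, Z:{G} ∩→ {G}; cost 0
[col 3] BJSXZ: children BSXZ:{G}, J:{G} ∩→ {G}; cost 0
[col 4] SX: children S:{A}, X:{A} ∩→ {A}; cost 0
[col 4] BSX: children B:{C}, SX:{A} ∪→ {A,C}; cost 1
[col 4] BSXZ: children BSX:{A,C}, Z:{A} ∩→ {A}; cost 0
[col 4] BJSXZ: children BSXZ:{A}, J:{G} ∪→ {A,G}; cost 1
[col 5] SX: children S:{C}, X:{A} ∪→ {A,C}; cost 1
[col 5] BSX: children B:{C}, SX:{A,C} ∩→ {C}; cost 0
[col 5] BSXZ: children BSX:{C}, Z:{T} ∪→ {C,T}; cost 1
[col 5] BJSXZ: children BSXZ:{C,T}, J:{T} ∩→ {T}; cost 0
per-site changes: [3, 3, 2, 2, 2, 2]; total = 14

G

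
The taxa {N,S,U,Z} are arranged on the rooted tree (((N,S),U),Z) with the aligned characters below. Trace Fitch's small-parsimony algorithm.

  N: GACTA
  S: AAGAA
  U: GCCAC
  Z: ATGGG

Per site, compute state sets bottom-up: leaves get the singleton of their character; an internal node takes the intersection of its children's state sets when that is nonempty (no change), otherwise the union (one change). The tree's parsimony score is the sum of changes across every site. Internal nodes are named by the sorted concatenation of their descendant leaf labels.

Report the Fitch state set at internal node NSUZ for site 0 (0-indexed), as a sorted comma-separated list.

[col 0] NS: children N:{G}, S:{A} ∪→ {A,G}; cost 1
[col 0] NSU: children NS:{A,G}, U:{G} ∩→ {G}; cost 0
[col 0] NSUZ: children NSU:{G}, Z:{A} ∪→ {A,G}; cost 1
[col 1] NS: children N:{A}, S:{A} ∩→ {A}; cost 0
[col 1] NSU: children NS:{A}, U:{C} ∪→ {A,C}; cost 1
[col 1] NSUZ: children NSU:{A,C}, Z:{T} ∪→ {A,C,T}; cost 1
[col 2] NS: children N:{C}, S:{G} ∪→ {C,G}; cost 1
[col 2] NSU: children NS:{C,G}, U:{C} ∩→ {C}; cost 0
[col 2] NSUZ: children NSU:{C}, Z:{G} ∪→ {C,G}; cost 1
[col 3] NS: children N:{T}, S:{A} ∪→ {A,T}; cost 1
[col 3] NSU: children NS:{A,T}, U:{A} ∩→ {A}; cost 0
[col 3] NSUZ: children NSU:{A}, Z:{G} ∪→ {A,G}; cost 1
[col 4] NS: children N:{A}, S:{A} ∩→ {A}; cost 0
[col 4] NSU: children NS:{A}, U:{C} ∪→ {A,C}; cost 1
[col 4] NSUZ: children NSU:{A,C}, Z:{G} ∪→ {A,C,G}; cost 1
per-site changes: [2, 2, 2, 2, 2]; total = 10

A,G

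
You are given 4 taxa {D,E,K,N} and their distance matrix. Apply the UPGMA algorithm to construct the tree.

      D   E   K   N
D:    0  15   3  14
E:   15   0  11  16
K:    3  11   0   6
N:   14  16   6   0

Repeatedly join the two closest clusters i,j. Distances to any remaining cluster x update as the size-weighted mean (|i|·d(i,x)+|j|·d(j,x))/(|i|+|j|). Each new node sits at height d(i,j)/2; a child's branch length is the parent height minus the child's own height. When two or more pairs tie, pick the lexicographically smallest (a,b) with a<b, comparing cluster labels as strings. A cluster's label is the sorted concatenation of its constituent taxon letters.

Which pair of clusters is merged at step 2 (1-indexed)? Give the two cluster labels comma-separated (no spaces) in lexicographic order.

iteration 1: select D,K (d=3); attach at lengths (3/2, 3/2); label the merged cluster DK
  updated: d(DK,E)=13, d(DK,N)=10
iteration 2: select DK,N (d=10); attach at lengths (7/2, 5); label the merged cluster DKN
  updated: d(DKN,E)=14
iteration 3: select DKN,E (d=14); attach at lengths (2, 7); label the merged cluster DEKN
final tree: (((D:3/2,K:3/2):7/2,N:5):2,E:7)
total length: 41/2

DK,N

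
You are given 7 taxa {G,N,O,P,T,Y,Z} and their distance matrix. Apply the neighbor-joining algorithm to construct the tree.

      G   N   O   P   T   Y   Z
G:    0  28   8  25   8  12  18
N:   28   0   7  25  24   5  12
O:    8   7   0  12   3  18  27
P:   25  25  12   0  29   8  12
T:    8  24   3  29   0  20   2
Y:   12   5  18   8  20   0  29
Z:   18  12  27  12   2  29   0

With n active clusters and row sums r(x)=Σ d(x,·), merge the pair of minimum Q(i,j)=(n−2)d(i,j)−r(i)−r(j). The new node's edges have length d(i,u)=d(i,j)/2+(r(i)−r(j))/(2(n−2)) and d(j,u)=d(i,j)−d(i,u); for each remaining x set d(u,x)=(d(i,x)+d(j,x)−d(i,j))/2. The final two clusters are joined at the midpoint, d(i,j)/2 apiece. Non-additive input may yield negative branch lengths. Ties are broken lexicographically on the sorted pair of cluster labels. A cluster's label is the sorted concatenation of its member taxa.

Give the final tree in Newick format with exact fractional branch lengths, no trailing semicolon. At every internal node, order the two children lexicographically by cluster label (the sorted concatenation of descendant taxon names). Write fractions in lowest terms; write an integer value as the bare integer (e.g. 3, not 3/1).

step 1: merge (T,Z) at d=2, Q=-176; branch lengths T→-2/5, Z→12/5; new cluster TZ
  updated: d(G,TZ)=12, d(N,TZ)=17, d(O,TZ)=14, d(P,TZ)=39/2, d(TZ,Y)=47/2
step 2: merge (N,Y) at d=5, Q=-257/2; branch lengths N→71/16, Y→9/16; new cluster NY
  updated: d(G,NY)=35/2, d(NY,O)=10, d(NY,P)=14, d(NY,TZ)=71/4
step 3: merge (G,TZ) at d=12, Q=-359/4; branch lengths G→47/8, TZ→49/8; new cluster GTZ
  updated: d(GTZ,NY)=93/8, d(GTZ,O)=5, d(GTZ,P)=65/4
step 4: merge (GTZ,O) at d=5, Q=-399/8; branch lengths GTZ→127/32, O→33/32; new cluster GOTZ
  updated: d(GOTZ,NY)=133/16, d(GOTZ,P)=93/8
step 5: merge (GOTZ,NY) at d=133/16, Q=-543/16; branch lengths GOTZ→95/32, NY→171/32; new cluster GNOTYZ
  updated: d(GNOTYZ,P)=277/32
step 6: merge (GNOTYZ,P) at d=277/32; branch lengths GNOTYZ→277/64, P→277/64; new cluster GNOPTYZ
final tree: ((((G:47/8,(T:-2/5,Z:12/5):49/8):127/32,O:33/32):95/32,(N:71/16,Y:9/16):171/32):277/64,P:277/64)
total length: 1311/32

((((G:47/8,(T:-2/5,Z:12/5):49/8):127/32,O:33/32):95/32,(N:71/16,Y:9/16):171/32):277/64,P:277/64)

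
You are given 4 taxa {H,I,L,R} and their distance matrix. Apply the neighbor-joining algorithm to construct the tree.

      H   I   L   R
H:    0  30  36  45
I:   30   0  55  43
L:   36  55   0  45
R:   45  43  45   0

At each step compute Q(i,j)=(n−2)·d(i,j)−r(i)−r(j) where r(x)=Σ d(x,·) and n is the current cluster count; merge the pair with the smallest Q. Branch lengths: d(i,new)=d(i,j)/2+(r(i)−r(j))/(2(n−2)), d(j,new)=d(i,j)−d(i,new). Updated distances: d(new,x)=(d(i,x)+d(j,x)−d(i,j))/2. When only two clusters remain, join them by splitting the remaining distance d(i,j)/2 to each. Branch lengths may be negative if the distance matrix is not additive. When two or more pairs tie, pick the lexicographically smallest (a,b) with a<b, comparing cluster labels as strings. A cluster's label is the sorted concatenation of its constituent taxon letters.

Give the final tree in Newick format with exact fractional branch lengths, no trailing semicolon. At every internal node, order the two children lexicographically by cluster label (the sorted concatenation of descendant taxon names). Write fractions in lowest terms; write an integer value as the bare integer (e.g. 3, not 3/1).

(((H:43/4,I:77/4):29/4,L:93/4):87/8,R:87/8)

iteration 1: select H,I (d=30, Q=-179); attach at lengths (43/4, 77/4); label the merged cluster HI
  updated: d(HI,L)=61/2, d(HI,R)=29
iteration 2: select HI,L (d=61/2, Q=-209/2); attach at lengths (29/4, 93/4); label the merged cluster HIL
  updated: d(HIL,R)=87/4
iteration 3: select HIL,R (d=87/4); attach at lengths (87/8, 87/8); label the merged cluster HILR
final tree: (((H:43/4,I:77/4):29/4,L:93/4):87/8,R:87/8)
total length: 329/4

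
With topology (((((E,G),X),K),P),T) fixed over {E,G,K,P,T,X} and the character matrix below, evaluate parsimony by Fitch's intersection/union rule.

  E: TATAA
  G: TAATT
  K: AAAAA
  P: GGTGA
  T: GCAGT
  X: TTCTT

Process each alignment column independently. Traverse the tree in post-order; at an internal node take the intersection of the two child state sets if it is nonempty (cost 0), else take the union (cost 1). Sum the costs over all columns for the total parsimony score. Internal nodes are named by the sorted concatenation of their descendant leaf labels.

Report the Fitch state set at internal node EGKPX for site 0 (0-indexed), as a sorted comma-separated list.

EG@0: {T} ∩ {T} = {T} (intersection, +0)
EGX@0: {T} ∩ {T} = {T} (intersection, +0)
EGKX@0: {T} ∪ {A} = {A,T} (union, +1)
EGKPX@0: {A,T} ∪ {G} = {A,G,T} (union, +1)
EGKPTX@0: {A,G,T} ∩ {G} = {G} (intersection, +0)
EG@1: {A} ∩ {A} = {A} (intersection, +0)
EGX@1: {A} ∪ {T} = {A,T} (union, +1)
EGKX@1: {A,T} ∩ {A} = {A} (intersection, +0)
EGKPX@1: {A} ∪ {G} = {A,G} (union, +1)
EGKPTX@1: {A,G} ∪ {C} = {A,C,G} (union, +1)
EG@2: {T} ∪ {A} = {A,T} (union, +1)
EGX@2: {A,T} ∪ {C} = {A,C,T} (union, +1)
EGKX@2: {A,C,T} ∩ {A} = {A} (intersection, +0)
EGKPX@2: {A} ∪ {T} = {A,T} (union, +1)
EGKPTX@2: {A,T} ∩ {A} = {A} (intersection, +0)
EG@3: {A} ∪ {T} = {A,T} (union, +1)
EGX@3: {A,T} ∩ {T} = {T} (intersection, +0)
EGKX@3: {T} ∪ {A} = {A,T} (union, +1)
EGKPX@3: {A,T} ∪ {G} = {A,G,T} (union, +1)
EGKPTX@3: {A,G,T} ∩ {G} = {G} (intersection, +0)
EG@4: {A} ∪ {T} = {A,T} (union, +1)
EGX@4: {A,T} ∩ {T} = {T} (intersection, +0)
EGKX@4: {T} ∪ {A} = {A,T} (union, +1)
EGKPX@4: {A,T} ∩ {A} = {A} (intersection, +0)
EGKPTX@4: {A} ∪ {T} = {A,T} (union, +1)
per-site changes: [2, 3, 3, 3, 3]; total = 14

A,G,T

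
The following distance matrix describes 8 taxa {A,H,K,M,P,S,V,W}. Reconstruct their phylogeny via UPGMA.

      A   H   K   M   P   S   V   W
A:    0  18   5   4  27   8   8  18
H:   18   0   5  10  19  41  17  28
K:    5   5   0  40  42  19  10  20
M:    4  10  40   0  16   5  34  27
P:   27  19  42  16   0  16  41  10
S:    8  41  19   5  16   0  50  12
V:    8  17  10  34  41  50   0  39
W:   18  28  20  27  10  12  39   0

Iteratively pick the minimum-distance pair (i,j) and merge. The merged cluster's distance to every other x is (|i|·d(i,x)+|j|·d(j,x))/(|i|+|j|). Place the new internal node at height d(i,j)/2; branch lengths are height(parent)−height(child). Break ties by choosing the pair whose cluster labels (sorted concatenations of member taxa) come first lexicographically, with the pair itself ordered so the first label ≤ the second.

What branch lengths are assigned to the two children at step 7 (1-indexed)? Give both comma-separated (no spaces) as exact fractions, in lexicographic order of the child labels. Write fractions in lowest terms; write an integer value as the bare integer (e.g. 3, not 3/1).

1. join A+M (d=4) ⇒ AM; edges |A|=2, |M|=2
  updated: d(AM,H)=14, d(AM,K)=45/2, d(AM,P)=43/2, d(AM,S)=13/2, d(AM,V)=21, d(AM,W)=45/2
2. join H+K (d=5) ⇒ HK; edges |H|=5/2, |K|=5/2
  updated: d(AM,HK)=73/4, d(HK,P)=61/2, d(HK,S)=30, d(HK,V)=27/2, d(HK,W)=24
3. join AM+S (d=13/2) ⇒ AMS; edges |AM|=5/4, |S|=13/4
  updated: d(AMS,HK)=133/6, d(AMS,P)=59/3, d(AMS,V)=92/3, d(AMS,W)=19
4. join P+W (d=10) ⇒ PW; edges |P|=5, |W|=5
  updated: d(AMS,PW)=58/3, d(HK,PW)=109/4, d(PW,V)=40
5. join HK+V (d=27/2) ⇒ HKV; edges |HK|=17/4, |V|=27/4
  updated: d(AMS,HKV)=25, d(HKV,PW)=63/2
6. join AMS+PW (d=58/3) ⇒ AMPSW; edges |AMS|=77/12, |PW|=14/3
  updated: d(AMPSW,HKV)=138/5
7. join AMPSW+HKV (d=138/5) ⇒ AHKMPSVW; edges |AMPSW|=62/15, |HKV|=141/20
final tree: ((((A:2,M:2):5/4,S:13/4):77/12,(P:5,W:5):14/3):62/15,((H:5/2,K:5/2):17/4,V:27/4):141/20)
total length: 1703/30

62/15,141/20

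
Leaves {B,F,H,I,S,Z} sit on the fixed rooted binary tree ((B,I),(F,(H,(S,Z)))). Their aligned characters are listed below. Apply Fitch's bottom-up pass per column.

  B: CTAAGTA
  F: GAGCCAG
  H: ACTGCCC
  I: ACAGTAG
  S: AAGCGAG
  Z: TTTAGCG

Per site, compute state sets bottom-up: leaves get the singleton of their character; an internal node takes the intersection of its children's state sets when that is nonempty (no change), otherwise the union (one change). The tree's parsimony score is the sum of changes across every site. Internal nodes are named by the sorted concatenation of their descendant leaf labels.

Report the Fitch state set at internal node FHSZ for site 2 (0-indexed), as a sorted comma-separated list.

G,T

[col 0] BI: children B:{C}, I:{A} ∪→ {A,C}; cost 1
[col 0] SZ: children S:{A}, Z:{T} ∪→ {A,T}; cost 1
[col 0] HSZ: children H:{A}, SZ:{A,T} ∩→ {A}; cost 0
[col 0] FHSZ: children F:{G}, HSZ:{A} ∪→ {A,G}; cost 1
[col 0] BFHISZ: children BI:{A,C}, FHSZ:{A,G} ∩→ {A}; cost 0
[col 1] BI: children B:{T}, I:{C} ∪→ {C,T}; cost 1
[col 1] SZ: children S:{A}, Z:{T} ∪→ {A,T}; cost 1
[col 1] HSZ: children H:{C}, SZ:{A,T} ∪→ {A,C,T}; cost 1
[col 1] FHSZ: children F:{A}, HSZ:{A,C,T} ∩→ {A}; cost 0
[col 1] BFHISZ: children BI:{C,T}, FHSZ:{A} ∪→ {A,C,T}; cost 1
[col 2] BI: children B:{A}, I:{A} ∩→ {A}; cost 0
[col 2] SZ: children S:{G}, Z:{T} ∪→ {G,T}; cost 1
[col 2] HSZ: children H:{T}, SZ:{G,T} ∩→ {T}; cost 0
[col 2] FHSZ: children F:{G}, HSZ:{T} ∪→ {G,T}; cost 1
[col 2] BFHISZ: children BI:{A}, FHSZ:{G,T} ∪→ {A,G,T}; cost 1
[col 3] BI: children B:{A}, I:{G} ∪→ {A,G}; cost 1
[col 3] SZ: children S:{C}, Z:{A} ∪→ {A,C}; cost 1
[col 3] HSZ: children H:{G}, SZ:{A,C} ∪→ {A,C,G}; cost 1
[col 3] FHSZ: children F:{C}, HSZ:{A,C,G} ∩→ {C}; cost 0
[col 3] BFHISZ: children BI:{A,G}, FHSZ:{C} ∪→ {A,C,G}; cost 1
[col 4] BI: children B:{G}, I:{T} ∪→ {G,T}; cost 1
[col 4] SZ: children S:{G}, Z:{G} ∩→ {G}; cost 0
[col 4] HSZ: children H:{C}, SZ:{G} ∪→ {C,G}; cost 1
[col 4] FHSZ: children F:{C}, HSZ:{C,G} ∩→ {C}; cost 0
[col 4] BFHISZ: children BI:{G,T}, FHSZ:{C} ∪→ {C,G,T}; cost 1
[col 5] BI: children B:{T}, I:{A} ∪→ {A,T}; cost 1
[col 5] SZ: children S:{A}, Z:{C} ∪→ {A,C}; cost 1
[col 5] HSZ: children H:{C}, SZ:{A,C} ∩→ {C}; cost 0
[col 5] FHSZ: children F:{A}, HSZ:{C} ∪→ {A,C}; cost 1
[col 5] BFHISZ: children BI:{A,T}, FHSZ:{A,C} ∩→ {A}; cost 0
[col 6] BI: children B:{A}, I:{G} ∪→ {A,G}; cost 1
[col 6] SZ: children S:{G}, Z:{G} ∩→ {G}; cost 0
[col 6] HSZ: children H:{C}, SZ:{G} ∪→ {C,G}; cost 1
[col 6] FHSZ: children F:{G}, HSZ:{C,G} ∩→ {G}; cost 0
[col 6] BFHISZ: children BI:{A,G}, FHSZ:{G} ∩→ {G}; cost 0
per-site changes: [3, 4, 3, 4, 3, 3, 2]; total = 22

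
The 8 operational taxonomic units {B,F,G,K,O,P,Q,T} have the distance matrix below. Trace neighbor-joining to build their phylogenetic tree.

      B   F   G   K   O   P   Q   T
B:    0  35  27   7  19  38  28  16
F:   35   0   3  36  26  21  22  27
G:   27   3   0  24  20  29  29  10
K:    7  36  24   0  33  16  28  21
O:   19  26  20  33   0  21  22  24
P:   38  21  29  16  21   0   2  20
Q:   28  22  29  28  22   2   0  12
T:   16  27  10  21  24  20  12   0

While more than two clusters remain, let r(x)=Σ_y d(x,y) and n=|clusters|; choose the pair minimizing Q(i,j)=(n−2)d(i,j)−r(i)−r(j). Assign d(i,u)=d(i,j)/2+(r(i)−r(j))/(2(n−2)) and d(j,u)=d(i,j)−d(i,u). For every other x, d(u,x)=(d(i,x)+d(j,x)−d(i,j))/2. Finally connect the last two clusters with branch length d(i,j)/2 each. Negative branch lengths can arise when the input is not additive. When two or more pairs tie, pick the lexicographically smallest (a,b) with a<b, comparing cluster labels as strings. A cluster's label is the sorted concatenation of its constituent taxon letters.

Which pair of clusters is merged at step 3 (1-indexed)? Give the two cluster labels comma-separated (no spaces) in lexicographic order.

step 1: merge (F,G) at d=3, Q=-294; branch lengths F→23/6, G→-5/6; new cluster FG
  updated: d(B,FG)=59/2, d(FG,K)=57/2, d(FG,O)=43/2, d(FG,P)=47/2, d(FG,Q)=24, d(FG,T)=17
step 2: merge (B,K) at d=7, Q=-236; branch lengths B→39/10, K→31/10; new cluster BK
  updated: d(BK,FG)=51/2, d(BK,O)=45/2, d(BK,P)=47/2, d(BK,Q)=49/2, d(BK,T)=15
step 3: merge (P,Q) at d=2, Q=-333/2; branch lengths P→27/16, Q→5/16; new cluster PQ
  updated: d(BK,PQ)=23, d(FG,PQ)=91/4, d(O,PQ)=41/2, d(PQ,T)=15
step 4: merge (BK,T) at d=15, Q=-112; branch lengths BK→10, T→5; new cluster BKT
  updated: d(BKT,FG)=55/4, d(BKT,O)=63/4, d(BKT,PQ)=23/2
step 5: merge (BKT,PQ) at d=23/2, Q=-291/4; branch lengths BKT→37/16, PQ→147/16; new cluster BKPQT
  updated: d(BKPQT,FG)=25/2, d(BKPQT,O)=99/8
step 6: merge (BKPQT,FG) at d=25/2, Q=-371/8; branch lengths BKPQT→27/16, FG→173/16; new cluster BFGKPQT
  updated: d(BFGKPQT,O)=171/16
step 7: merge (BFGKPQT,O) at d=171/16; branch lengths BFGKPQT→171/32, O→171/32; new cluster BFGKOPQT
final tree: (((((B:39/10,K:31/10):10,T:5):37/16,(P:27/16,Q:5/16):147/16):27/16,(F:23/6,G:-5/6):173/16):171/32,O:171/32)
total length: 987/16

P,Q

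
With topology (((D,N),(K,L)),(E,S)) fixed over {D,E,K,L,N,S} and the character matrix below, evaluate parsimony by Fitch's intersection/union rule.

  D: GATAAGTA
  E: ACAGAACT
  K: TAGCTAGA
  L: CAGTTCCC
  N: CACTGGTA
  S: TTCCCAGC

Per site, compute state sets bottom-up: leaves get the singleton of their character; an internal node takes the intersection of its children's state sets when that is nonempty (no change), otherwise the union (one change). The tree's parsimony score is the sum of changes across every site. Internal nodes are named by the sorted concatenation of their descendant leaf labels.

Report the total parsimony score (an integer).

DN@0: {G} ∪ {C} = {C,G} (union, +1)
KL@0: {T} ∪ {C} = {C,T} (union, +1)
DKLN@0: {C,G} ∩ {C,T} = {C} (intersection, +0)
ES@0: {A} ∪ {T} = {A,T} (union, +1)
DEKLNS@0: {C} ∪ {A,T} = {A,C,T} (union, +1)
DN@1: {A} ∩ {A} = {A} (intersection, +0)
KL@1: {A} ∩ {A} = {A} (intersection, +0)
DKLN@1: {A} ∩ {A} = {A} (intersection, +0)
ES@1: {C} ∪ {T} = {C,T} (union, +1)
DEKLNS@1: {A} ∪ {C,T} = {A,C,T} (union, +1)
DN@2: {T} ∪ {C} = {C,T} (union, +1)
KL@2: {G} ∩ {G} = {G} (intersection, +0)
DKLN@2: {C,T} ∪ {G} = {C,G,T} (union, +1)
ES@2: {A} ∪ {C} = {A,C} (union, +1)
DEKLNS@2: {C,G,T} ∩ {A,C} = {C} (intersection, +0)
DN@3: {A} ∪ {T} = {A,T} (union, +1)
KL@3: {C} ∪ {T} = {C,T} (union, +1)
DKLN@3: {A,T} ∩ {C,T} = {T} (intersection, +0)
ES@3: {G} ∪ {C} = {C,G} (union, +1)
DEKLNS@3: {T} ∪ {C,G} = {C,G,T} (union, +1)
DN@4: {A} ∪ {G} = {A,G} (union, +1)
KL@4: {T} ∩ {T} = {T} (intersection, +0)
DKLN@4: {A,G} ∪ {T} = {A,G,T} (union, +1)
ES@4: {A} ∪ {C} = {A,C} (union, +1)
DEKLNS@4: {A,G,T} ∩ {A,C} = {A} (intersection, +0)
DN@5: {G} ∩ {G} = {G} (intersection, +0)
KL@5: {A} ∪ {C} = {A,C} (union, +1)
DKLN@5: {G} ∪ {A,C} = {A,C,G} (union, +1)
ES@5: {A} ∩ {A} = {A} (intersection, +0)
DEKLNS@5: {A,C,G} ∩ {A} = {A} (intersection, +0)
DN@6: {T} ∩ {T} = {T} (intersection, +0)
KL@6: {G} ∪ {C} = {C,G} (union, +1)
DKLN@6: {T} ∪ {C,G} = {C,G,T} (union, +1)
ES@6: {C} ∪ {G} = {C,G} (union, +1)
DEKLNS@6: {C,G,T} ∩ {C,G} = {C,G} (intersection, +0)
DN@7: {A} ∩ {A} = {A} (intersection, +0)
KL@7: {A} ∪ {C} = {A,C} (union, +1)
DKLN@7: {A} ∩ {A,C} = {A} (intersection, +0)
ES@7: {T} ∪ {C} = {C,T} (union, +1)
DEKLNS@7: {A} ∪ {C,T} = {A,C,T} (union, +1)
per-site changes: [4, 2, 3, 4, 3, 2, 3, 3]; total = 24

24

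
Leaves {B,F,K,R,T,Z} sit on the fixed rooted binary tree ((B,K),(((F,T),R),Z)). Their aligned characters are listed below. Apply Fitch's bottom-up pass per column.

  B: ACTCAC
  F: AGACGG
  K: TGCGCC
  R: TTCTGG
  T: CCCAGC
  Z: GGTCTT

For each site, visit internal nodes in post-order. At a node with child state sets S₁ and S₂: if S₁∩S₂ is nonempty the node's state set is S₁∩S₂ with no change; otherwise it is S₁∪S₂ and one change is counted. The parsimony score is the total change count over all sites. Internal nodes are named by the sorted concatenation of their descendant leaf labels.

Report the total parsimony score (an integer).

[col 0] BK: children B:{A}, K:{T} ∪→ {A,T}; cost 1
[col 0] FT: children F:{A}, T:{C} ∪→ {A,C}; cost 1
[col 0] FRT: children FT:{A,C}, R:{T} ∪→ {A,C,T}; cost 1
[col 0] FRTZ: children FRT:{A,C,T}, Z:{G} ∪→ {A,C,G,T}; cost 1
[col 0] BFKRTZ: children BK:{A,T}, FRTZ:{A,C,G,T} ∩→ {A,T}; cost 0
[col 1] BK: children B:{C}, K:{G} ∪→ {C,G}; cost 1
[col 1] FT: children F:{G}, T:{C} ∪→ {C,G}; cost 1
[col 1] FRT: children FT:{C,G}, R:{T} ∪→ {C,G,T}; cost 1
[col 1] FRTZ: children FRT:{C,G,T}, Z:{G} ∩→ {G}; cost 0
[col 1] BFKRTZ: children BK:{C,G}, FRTZ:{G} ∩→ {G}; cost 0
[col 2] BK: children B:{T}, K:{C} ∪→ {C,T}; cost 1
[col 2] FT: children F:{A}, T:{C} ∪→ {A,C}; cost 1
[col 2] FRT: children FT:{A,C}, R:{C} ∩→ {C}; cost 0
[col 2] FRTZ: children FRT:{C}, Z:{T} ∪→ {C,T}; cost 1
[col 2] BFKRTZ: children BK:{C,T}, FRTZ:{C,T} ∩→ {C,T}; cost 0
[col 3] BK: children B:{C}, K:{G} ∪→ {C,G}; cost 1
[col 3] FT: children F:{C}, T:{A} ∪→ {A,C}; cost 1
[col 3] FRT: children FT:{A,C}, R:{T} ∪→ {A,C,T}; cost 1
[col 3] FRTZ: children FRT:{A,C,T}, Z:{C} ∩→ {C}; cost 0
[col 3] BFKRTZ: children BK:{C,G}, FRTZ:{C} ∩→ {C}; cost 0
[col 4] BK: children B:{A}, K:{C} ∪→ {A,C}; cost 1
[col 4] FT: children F:{G}, T:{G} ∩→ {G}; cost 0
[col 4] FRT: children FT:{G}, R:{G} ∩→ {G}; cost 0
[col 4] FRTZ: children FRT:{G}, Z:{T} ∪→ {G,T}; cost 1
[col 4] BFKRTZ: children BK:{A,C}, FRTZ:{G,T} ∪→ {A,C,G,T}; cost 1
[col 5] BK: children B:{C}, K:{C} ∩→ {C}; cost 0
[col 5] FT: children F:{G}, T:{C} ∪→ {C,G}; cost 1
[col 5] FRT: children FT:{C,G}, R:{G} ∩→ {G}; cost 0
[col 5] FRTZ: children FRT:{G}, Z:{T} ∪→ {G,T}; cost 1
[col 5] BFKRTZ: children BK:{C}, FRTZ:{G,T} ∪→ {C,G,T}; cost 1
per-site changes: [4, 3, 3, 3, 3, 3]; total = 19

19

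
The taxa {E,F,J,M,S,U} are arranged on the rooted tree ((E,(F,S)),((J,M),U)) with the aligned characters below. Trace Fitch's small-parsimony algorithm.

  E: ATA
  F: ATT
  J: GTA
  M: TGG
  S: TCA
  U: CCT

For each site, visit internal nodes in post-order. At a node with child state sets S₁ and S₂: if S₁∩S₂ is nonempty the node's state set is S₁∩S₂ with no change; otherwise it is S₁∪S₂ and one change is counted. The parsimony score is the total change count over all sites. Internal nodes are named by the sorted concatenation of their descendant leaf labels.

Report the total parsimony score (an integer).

10

[col 0] FS: children F:{A}, S:{T} ∪→ {A,T}; cost 1
[col 0] EFS: children E:{A}, FS:{A,T} ∩→ {A}; cost 0
[col 0] JM: children J:{G}, M:{T} ∪→ {G,T}; cost 1
[col 0] JMU: children JM:{G,T}, U:{C} ∪→ {C,G,T}; cost 1
[col 0] EFJMSU: children EFS:{A}, JMU:{C,G,T} ∪→ {A,C,G,T}; cost 1
[col 1] FS: children F:{T}, S:{C} ∪→ {C,T}; cost 1
[col 1] EFS: children E:{T}, FS:{C,T} ∩→ {T}; cost 0
[col 1] JM: children J:{T}, M:{G} ∪→ {G,T}; cost 1
[col 1] JMU: children JM:{G,T}, U:{C} ∪→ {C,G,T}; cost 1
[col 1] EFJMSU: children EFS:{T}, JMU:{C,G,T} ∩→ {T}; cost 0
[col 2] FS: children F:{T}, S:{A} ∪→ {A,T}; cost 1
[col 2] EFS: children E:{A}, FS:{A,T} ∩→ {A}; cost 0
[col 2] JM: children J:{A}, M:{G} ∪→ {A,G}; cost 1
[col 2] JMU: children JM:{A,G}, U:{T} ∪→ {A,G,T}; cost 1
[col 2] EFJMSU: children EFS:{A}, JMU:{A,G,T} ∩→ {A}; cost 0
per-site changes: [4, 3, 3]; total = 10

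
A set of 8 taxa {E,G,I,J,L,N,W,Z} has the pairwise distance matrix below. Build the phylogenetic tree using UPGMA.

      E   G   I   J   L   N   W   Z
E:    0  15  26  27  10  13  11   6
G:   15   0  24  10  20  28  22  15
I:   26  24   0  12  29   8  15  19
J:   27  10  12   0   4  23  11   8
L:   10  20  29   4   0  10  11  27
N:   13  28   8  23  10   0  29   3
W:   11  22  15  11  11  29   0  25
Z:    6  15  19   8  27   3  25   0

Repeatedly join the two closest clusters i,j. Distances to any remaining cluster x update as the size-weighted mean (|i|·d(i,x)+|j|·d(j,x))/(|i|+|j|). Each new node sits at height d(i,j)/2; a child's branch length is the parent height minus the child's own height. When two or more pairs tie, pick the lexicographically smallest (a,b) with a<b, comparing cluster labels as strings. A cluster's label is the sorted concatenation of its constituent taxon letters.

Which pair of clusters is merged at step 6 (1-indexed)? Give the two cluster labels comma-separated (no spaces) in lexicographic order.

1. join N+Z (d=3) ⇒ NZ; edges |N|=3/2, |Z|=3/2
  updated: d(E,NZ)=19/2, d(G,NZ)=43/2, d(I,NZ)=27/2, d(J,NZ)=31/2, d(L,NZ)=37/2, d(NZ,W)=27
2. join J+L (d=4) ⇒ JL; edges |J|=2, |L|=2
  updated: d(E,JL)=37/2, d(G,JL)=15, d(I,JL)=41/2, d(JL,NZ)=17, d(JL,W)=11
3. join E+NZ (d=19/2) ⇒ ENZ; edges |E|=19/4, |NZ|=13/4
  updated: d(ENZ,G)=58/3, d(ENZ,I)=53/3, d(ENZ,JL)=35/2, d(ENZ,W)=65/3
4. join JL+W (d=11) ⇒ JLW; edges |JL|=7/2, |W|=11/2
  updated: d(ENZ,JLW)=170/9, d(G,JLW)=52/3, d(I,JLW)=56/3
5. join G+JLW (d=52/3) ⇒ GJLW; edges |G|=26/3, |JLW|=19/6
  updated: d(ENZ,GJLW)=19, d(GJLW,I)=20
6. join ENZ+I (d=53/3) ⇒ EINZ; edges |ENZ|=49/12, |I|=53/6
  updated: d(EINZ,GJLW)=77/4
7. join EINZ+GJLW (d=77/4) ⇒ EGIJLNWZ; edges |EINZ|=19/24, |GJLW|=23/24
final tree: (((E:19/4,(N:3/2,Z:3/2):13/4):49/12,I:53/6):19/24,(G:26/3,((J:2,L:2):7/2,W:11/2):19/6):23/24)
total length: 101/2

ENZ,I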